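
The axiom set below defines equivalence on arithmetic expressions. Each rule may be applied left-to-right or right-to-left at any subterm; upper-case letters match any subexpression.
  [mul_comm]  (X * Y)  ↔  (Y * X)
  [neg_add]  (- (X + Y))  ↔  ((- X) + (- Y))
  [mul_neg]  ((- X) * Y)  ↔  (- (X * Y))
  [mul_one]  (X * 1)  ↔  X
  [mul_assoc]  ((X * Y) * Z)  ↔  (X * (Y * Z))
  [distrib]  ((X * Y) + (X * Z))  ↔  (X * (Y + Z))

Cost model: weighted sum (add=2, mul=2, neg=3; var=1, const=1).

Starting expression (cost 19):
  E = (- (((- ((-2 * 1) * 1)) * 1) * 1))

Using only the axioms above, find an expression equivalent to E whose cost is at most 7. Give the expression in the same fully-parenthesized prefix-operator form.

step 1: mul_one (→) rewrites ((- ((-2 * 1) * 1)) * 1) into (- ((-2 * 1) * 1)), now (- ((- ((-2 * 1) * 1)) * 1))
step 2: mul_one (→) rewrites ((- ((-2 * 1) * 1)) * 1) into (- ((-2 * 1) * 1)), now (- (- ((-2 * 1) * 1)))
step 3: mul_one (→) rewrites (-2 * 1) into -2, now (- (- (-2 * 1)))
step 4: mul_one (→) rewrites (-2 * 1) into -2, reaching cost 7 (bound 7)

(- (- -2))   [cost 7]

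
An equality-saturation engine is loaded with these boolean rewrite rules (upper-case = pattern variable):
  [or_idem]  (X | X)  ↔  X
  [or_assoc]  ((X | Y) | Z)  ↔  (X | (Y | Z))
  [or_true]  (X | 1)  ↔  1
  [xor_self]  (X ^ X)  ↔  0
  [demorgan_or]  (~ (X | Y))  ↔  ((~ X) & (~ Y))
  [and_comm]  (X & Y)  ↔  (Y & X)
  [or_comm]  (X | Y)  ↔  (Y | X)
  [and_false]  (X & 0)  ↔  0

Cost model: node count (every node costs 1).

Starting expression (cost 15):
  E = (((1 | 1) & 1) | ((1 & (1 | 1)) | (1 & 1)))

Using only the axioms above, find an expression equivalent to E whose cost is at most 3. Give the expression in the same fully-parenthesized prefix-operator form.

(1) (1 | 1)  =[or_true →]=  1    ⊢ (((1 | 1) & 1) | ((1 & 1) | (1 & 1)))
(2) ((1 & 1) | (1 & 1))  =[or_idem →]=  (1 & 1)    ⊢ (((1 | 1) & 1) | (1 & 1))
(3) (((1 | 1) & 1) | (1 & 1))  =[or_comm →]=  ((1 & 1) | ((1 | 1) & 1))
(4) (1 | 1)  =[or_idem →]=  1    ⊢ ((1 & 1) | (1 & 1))
(5) ((1 & 1) | (1 & 1))  =[or_idem →]=  (1 & 1)    ⊢ cost 3, within 3

(1 & 1)   [cost 3]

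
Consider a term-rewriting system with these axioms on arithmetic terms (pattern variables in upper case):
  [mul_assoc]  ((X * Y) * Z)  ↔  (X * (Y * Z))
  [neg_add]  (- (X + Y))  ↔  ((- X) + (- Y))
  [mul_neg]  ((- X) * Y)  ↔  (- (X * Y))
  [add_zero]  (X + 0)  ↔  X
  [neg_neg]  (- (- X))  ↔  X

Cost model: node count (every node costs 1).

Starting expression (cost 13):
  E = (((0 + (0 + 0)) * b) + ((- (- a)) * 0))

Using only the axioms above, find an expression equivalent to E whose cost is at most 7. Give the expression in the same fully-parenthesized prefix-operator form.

step 1: neg_neg (→) rewrites (- (- a)) into a, now (((0 + (0 + 0)) * b) + (a * 0))
step 2: add_zero (→) rewrites (0 + 0) into 0, now (((0 + 0) * b) + (a * 0))
step 3: add_zero (→) rewrites (0 + 0) into 0, reaching cost 7 (bound 7)

((0 * b) + (a * 0))   [cost 7]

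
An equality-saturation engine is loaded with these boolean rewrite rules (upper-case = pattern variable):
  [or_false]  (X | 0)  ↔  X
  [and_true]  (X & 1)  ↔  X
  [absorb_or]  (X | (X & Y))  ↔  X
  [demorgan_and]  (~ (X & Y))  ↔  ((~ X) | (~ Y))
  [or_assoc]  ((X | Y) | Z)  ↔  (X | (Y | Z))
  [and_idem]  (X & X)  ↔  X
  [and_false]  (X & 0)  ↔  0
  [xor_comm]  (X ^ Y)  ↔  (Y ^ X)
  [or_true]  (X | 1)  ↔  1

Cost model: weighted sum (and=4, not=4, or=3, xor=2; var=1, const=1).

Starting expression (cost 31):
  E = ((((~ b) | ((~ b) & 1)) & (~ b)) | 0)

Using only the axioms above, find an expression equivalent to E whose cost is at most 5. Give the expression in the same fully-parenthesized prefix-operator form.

1. [absorb_or →] ((~ b) | ((~ b) & 1))  →  (~ b);  E = (((~ b) & (~ b)) | 0)
2. [or_false →] (((~ b) & (~ b)) | 0)  →  ((~ b) & (~ b))
3. [and_idem →] ((~ b) & (~ b))  →  (~ b);  cost 5 ≤ 5, done

(~ b)   [cost 5]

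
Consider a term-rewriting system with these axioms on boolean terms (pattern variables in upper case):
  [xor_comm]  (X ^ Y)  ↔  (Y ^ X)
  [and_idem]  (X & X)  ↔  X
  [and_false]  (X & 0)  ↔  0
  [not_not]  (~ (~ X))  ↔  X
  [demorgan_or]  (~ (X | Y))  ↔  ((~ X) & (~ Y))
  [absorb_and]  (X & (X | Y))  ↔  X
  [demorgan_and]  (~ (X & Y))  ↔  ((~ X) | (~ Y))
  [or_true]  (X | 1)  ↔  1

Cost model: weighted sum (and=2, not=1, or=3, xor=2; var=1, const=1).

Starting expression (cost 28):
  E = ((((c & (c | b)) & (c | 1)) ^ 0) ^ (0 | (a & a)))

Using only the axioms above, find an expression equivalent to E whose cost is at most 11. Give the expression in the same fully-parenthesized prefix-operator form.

1. [absorb_and →] (c & (c | b))  →  c;  E = (((c & (c | 1)) ^ 0) ^ (0 | (a & a)))
2. [and_idem →] (a & a)  →  a;  E = (((c & (c | 1)) ^ 0) ^ (0 | a))
3. [absorb_and →] (c & (c | 1))  →  c;  cost 11 ≤ 11, done

((c ^ 0) ^ (0 | a))   [cost 11]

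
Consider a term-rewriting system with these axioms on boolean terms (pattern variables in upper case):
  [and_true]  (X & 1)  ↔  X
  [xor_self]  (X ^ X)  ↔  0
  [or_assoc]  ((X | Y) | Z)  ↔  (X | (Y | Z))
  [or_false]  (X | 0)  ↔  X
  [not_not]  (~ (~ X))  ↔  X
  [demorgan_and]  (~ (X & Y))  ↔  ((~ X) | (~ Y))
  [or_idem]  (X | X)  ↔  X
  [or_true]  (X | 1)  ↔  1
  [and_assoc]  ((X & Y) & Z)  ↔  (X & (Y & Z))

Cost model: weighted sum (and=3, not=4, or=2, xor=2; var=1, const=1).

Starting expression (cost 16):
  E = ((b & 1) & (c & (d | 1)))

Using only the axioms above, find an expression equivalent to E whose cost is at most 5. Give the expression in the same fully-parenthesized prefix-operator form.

(b & c)   [cost 5]

1. [or_true →] (d | 1)  →  1;  E = ((b & 1) & (c & 1))
2. [and_true →] (c & 1)  →  c;  E = ((b & 1) & c)
3. [and_true →] (b & 1)  →  b;  cost 5 ≤ 5, done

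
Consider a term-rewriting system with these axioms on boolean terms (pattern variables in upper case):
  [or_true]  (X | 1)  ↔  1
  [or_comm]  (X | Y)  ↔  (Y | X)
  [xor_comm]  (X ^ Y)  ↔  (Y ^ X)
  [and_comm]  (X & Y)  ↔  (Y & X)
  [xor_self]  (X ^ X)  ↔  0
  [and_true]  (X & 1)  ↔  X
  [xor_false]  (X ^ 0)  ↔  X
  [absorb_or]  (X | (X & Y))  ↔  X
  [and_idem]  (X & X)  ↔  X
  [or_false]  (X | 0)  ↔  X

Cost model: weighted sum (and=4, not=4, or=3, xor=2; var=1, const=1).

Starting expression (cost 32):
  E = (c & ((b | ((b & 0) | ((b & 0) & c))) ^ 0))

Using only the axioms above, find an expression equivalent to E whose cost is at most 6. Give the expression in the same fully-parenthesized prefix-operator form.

(c & b)   [cost 6]

step 1: absorb_or (→) rewrites ((b & 0) | ((b & 0) & c)) into (b & 0), now (c & ((b | (b & 0)) ^ 0))
step 2: absorb_or (→) rewrites (b | (b & 0)) into b, now (c & (b ^ 0))
step 3: xor_false (→) rewrites (b ^ 0) into b, reaching cost 6 (bound 6)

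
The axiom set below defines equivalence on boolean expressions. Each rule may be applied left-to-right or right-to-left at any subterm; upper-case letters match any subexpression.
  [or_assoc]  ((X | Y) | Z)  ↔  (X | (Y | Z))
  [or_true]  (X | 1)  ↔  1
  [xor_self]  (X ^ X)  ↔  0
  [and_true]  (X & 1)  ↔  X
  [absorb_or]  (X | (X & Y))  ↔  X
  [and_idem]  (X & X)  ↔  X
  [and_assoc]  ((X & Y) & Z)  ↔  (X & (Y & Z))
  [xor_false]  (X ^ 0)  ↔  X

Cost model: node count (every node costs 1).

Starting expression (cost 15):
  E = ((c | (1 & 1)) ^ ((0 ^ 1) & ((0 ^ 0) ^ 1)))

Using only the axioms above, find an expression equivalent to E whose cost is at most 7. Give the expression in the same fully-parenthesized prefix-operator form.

((c | 1) ^ (0 ^ 1))   [cost 7]

(1) (0 ^ 0)  =[xor_false →]=  0    ⊢ ((c | (1 & 1)) ^ ((0 ^ 1) & (0 ^ 1)))
(2) ((0 ^ 1) & (0 ^ 1))  =[and_idem →]=  (0 ^ 1)    ⊢ ((c | (1 & 1)) ^ (0 ^ 1))
(3) (1 & 1)  =[and_idem →]=  1    ⊢ cost 7, within 7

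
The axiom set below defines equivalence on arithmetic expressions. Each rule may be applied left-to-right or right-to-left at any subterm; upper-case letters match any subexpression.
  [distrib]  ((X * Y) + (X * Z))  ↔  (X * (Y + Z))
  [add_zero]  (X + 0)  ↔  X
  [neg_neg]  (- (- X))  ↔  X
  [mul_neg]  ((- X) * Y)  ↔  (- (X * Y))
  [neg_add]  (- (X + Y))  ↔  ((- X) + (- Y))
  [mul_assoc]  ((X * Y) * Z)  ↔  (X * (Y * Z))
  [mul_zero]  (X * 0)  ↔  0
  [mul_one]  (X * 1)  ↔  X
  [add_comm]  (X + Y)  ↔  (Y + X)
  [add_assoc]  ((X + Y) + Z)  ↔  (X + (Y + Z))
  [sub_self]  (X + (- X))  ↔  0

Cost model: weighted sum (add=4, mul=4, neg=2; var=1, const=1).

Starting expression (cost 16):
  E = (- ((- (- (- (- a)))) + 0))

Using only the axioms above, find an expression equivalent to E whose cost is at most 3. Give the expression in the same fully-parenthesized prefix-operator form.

(- a)   [cost 3]

step 1: add_zero (→) rewrites ((- (- (- (- a)))) + 0) into (- (- (- (- a)))), now (- (- (- (- (- a)))))
step 2: neg_neg (→) rewrites (- (- a)) into a, now (- (- (- a)))
step 3: neg_neg (→) rewrites (- (- (- a))) into (- a), reaching cost 3 (bound 3)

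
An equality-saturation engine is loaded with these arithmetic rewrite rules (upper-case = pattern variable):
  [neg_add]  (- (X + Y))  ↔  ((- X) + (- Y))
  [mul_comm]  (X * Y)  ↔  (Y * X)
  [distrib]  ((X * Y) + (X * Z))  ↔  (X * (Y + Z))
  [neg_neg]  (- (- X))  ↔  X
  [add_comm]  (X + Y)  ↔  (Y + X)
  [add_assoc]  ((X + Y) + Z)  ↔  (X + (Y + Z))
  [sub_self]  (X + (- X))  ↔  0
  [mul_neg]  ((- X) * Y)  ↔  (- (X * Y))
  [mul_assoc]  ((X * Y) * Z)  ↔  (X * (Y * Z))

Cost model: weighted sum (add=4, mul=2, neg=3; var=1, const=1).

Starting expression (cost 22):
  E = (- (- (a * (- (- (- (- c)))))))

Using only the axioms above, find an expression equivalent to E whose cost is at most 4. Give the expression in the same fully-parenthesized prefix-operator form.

(a * c)   [cost 4]

(1) (- (- (a * (- (- (- (- c)))))))  =[neg_neg →]=  (a * (- (- (- (- c)))))
(2) (- (- c))  =[neg_neg →]=  c    ⊢ (a * (- (- c)))
(3) (- (- c))  =[neg_neg →]=  c    ⊢ cost 4, within 4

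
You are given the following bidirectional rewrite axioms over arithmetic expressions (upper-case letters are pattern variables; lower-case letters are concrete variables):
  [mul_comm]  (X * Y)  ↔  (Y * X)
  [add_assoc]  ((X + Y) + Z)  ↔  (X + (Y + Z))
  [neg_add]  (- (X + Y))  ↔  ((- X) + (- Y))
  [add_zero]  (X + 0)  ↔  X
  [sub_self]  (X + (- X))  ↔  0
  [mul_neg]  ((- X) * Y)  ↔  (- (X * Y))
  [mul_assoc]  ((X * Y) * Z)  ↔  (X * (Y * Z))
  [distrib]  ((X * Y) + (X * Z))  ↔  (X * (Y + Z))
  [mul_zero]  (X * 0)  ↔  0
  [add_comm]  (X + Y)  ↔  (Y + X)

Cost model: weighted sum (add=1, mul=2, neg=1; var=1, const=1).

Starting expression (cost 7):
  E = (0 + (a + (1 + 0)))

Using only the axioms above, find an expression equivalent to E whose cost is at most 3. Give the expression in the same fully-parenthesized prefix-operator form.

(1 + a)   [cost 3]

1. [add_zero →] (1 + 0)  →  1;  E = (0 + (a + 1))
2. [add_comm →] (a + 1)  →  (1 + a);  E = (0 + (1 + a))
3. [add_comm →] (0 + (1 + a))  →  ((1 + a) + 0)
4. [add_zero →] ((1 + a) + 0)  →  (1 + a);  cost 3 ≤ 3, done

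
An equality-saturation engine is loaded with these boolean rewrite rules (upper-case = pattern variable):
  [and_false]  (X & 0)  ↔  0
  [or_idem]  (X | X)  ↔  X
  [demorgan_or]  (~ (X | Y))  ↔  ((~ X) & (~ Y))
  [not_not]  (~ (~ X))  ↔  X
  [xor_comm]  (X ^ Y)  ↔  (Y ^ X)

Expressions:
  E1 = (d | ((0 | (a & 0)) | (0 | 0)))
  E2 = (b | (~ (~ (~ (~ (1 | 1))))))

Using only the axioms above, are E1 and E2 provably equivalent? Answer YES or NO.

NO

All listed rules preserve value, hence provable equivalence implies equal values everywhere; look for a separating assignment.
a=0, b=0, d=0 gives E1 ↦ 0, E2 ↦ 1; values differ ⇒ not provably equivalent.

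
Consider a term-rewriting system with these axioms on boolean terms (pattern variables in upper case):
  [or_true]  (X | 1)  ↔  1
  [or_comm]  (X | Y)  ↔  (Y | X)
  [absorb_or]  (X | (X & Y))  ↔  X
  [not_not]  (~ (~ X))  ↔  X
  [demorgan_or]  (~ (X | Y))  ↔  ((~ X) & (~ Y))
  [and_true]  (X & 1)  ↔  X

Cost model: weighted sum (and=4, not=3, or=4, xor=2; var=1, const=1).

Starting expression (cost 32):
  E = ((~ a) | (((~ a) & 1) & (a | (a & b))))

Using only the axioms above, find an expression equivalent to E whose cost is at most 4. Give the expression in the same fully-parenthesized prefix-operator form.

step 1: and_true (→) rewrites ((~ a) & 1) into (~ a), now ((~ a) | ((~ a) & (a | (a & b))))
step 2: absorb_or (→) rewrites (a | (a & b)) into a, now ((~ a) | ((~ a) & a))
step 3: absorb_or (→) rewrites ((~ a) | ((~ a) & a)) into (~ a), reaching cost 4 (bound 4)

(~ a)   [cost 4]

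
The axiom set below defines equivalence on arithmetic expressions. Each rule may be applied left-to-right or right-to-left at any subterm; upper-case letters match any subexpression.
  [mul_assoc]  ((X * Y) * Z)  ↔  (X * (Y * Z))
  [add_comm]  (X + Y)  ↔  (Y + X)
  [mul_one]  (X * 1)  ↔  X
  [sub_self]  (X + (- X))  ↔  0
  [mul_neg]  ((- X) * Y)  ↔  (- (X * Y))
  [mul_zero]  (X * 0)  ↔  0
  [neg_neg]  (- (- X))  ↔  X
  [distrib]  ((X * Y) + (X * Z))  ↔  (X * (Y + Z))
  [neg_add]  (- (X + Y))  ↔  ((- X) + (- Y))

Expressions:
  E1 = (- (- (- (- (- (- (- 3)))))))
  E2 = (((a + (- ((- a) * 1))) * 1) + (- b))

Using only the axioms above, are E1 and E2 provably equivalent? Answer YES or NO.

The axioms are sound identities: if E1 ↔* E2 then E1 and E2 evaluate identically under any assignment.
Under a=0, b=0: E1 evaluates to -3, E2 to 0. Distinct ⇒ no rewrite sequence connects them.

NO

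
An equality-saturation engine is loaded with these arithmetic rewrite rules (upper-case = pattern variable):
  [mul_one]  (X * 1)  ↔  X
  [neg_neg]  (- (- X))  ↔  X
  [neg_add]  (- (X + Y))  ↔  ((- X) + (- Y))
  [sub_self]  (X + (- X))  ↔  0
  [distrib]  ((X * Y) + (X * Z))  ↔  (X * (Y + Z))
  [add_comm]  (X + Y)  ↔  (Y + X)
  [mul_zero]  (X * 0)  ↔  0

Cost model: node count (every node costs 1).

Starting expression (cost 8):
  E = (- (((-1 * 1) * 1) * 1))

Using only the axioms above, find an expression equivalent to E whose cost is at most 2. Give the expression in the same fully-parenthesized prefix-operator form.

(- -1)   [cost 2]

(1) ((-1 * 1) * 1)  =[mul_one →]=  (-1 * 1)    ⊢ (- ((-1 * 1) * 1))
(2) (-1 * 1)  =[mul_one →]=  -1    ⊢ (- (-1 * 1))
(3) (-1 * 1)  =[mul_one →]=  -1    ⊢ cost 2, within 2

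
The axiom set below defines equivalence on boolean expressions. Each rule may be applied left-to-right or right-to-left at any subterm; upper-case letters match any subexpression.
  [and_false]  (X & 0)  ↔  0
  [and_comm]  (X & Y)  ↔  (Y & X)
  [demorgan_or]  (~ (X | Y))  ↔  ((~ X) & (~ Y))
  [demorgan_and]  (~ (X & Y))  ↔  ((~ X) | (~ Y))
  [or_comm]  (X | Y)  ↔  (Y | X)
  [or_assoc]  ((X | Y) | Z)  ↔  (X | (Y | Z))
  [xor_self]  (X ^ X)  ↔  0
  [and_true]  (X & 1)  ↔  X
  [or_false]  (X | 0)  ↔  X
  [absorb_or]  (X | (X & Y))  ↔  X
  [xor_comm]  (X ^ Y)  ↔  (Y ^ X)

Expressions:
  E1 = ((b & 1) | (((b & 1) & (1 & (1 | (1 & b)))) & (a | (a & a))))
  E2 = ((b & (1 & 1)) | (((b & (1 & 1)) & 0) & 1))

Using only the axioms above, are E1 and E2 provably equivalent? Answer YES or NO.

YES

(1) (1 | (1 & b))  =[absorb_or →]=  1    ⊢ ((b & 1) | (((b & 1) & (1 & 1)) & (a | (a & a))))
(2) (a | (a & a))  =[absorb_or →]=  a    ⊢ ((b & 1) | (((b & 1) & (1 & 1)) & a))
(3) (1 & 1)  =[and_true →]=  1    ⊢ ((b & 1) | (((b & 1) & 1) & a))
(4) ((b & 1) & 1)  =[and_true →]=  (b & 1)    ⊢ ((b & 1) | ((b & 1) & a))
(5) ((b & 1) | ((b & 1) & a))  =[absorb_or →]=  (b & 1)
(6) 1  =[and_true ←]=  (1 & 1)    ⊢ (b & (1 & 1))
(7) (b & (1 & 1))  =[absorb_or ←]=  ((b & (1 & 1)) | ((b & (1 & 1)) & 0))
(8) ((b & (1 & 1)) & 0)  =[and_true ←]=  (((b & (1 & 1)) & 0) & 1)    ⊢ E2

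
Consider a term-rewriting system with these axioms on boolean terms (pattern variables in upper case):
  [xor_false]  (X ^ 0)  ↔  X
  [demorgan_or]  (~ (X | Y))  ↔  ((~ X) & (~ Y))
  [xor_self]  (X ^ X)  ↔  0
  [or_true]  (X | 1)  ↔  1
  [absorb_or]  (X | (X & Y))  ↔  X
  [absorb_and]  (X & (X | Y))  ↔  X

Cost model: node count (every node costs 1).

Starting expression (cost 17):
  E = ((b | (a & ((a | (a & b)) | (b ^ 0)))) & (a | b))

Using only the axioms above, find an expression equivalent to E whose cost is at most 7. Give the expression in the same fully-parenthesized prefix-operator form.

step 1: absorb_or (→) rewrites (a | (a & b)) into a, now ((b | (a & (a | (b ^ 0)))) & (a | b))
step 2: xor_false (→) rewrites (b ^ 0) into b, now ((b | (a & (a | b))) & (a | b))
step 3: absorb_and (→) rewrites (a & (a | b)) into a, reaching cost 7 (bound 7)

((b | a) & (a | b))   [cost 7]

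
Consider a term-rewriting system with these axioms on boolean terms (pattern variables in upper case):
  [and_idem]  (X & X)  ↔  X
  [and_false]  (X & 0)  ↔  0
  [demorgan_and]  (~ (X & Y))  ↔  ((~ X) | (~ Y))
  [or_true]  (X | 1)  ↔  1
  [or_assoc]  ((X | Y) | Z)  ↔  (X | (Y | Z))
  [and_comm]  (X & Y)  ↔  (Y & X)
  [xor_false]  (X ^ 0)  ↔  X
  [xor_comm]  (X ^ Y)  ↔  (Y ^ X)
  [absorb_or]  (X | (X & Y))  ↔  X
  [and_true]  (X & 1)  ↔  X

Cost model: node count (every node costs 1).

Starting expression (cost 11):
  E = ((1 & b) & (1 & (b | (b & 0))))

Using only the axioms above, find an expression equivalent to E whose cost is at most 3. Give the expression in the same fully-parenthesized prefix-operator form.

1. [absorb_or →] (b | (b & 0))  →  b;  E = ((1 & b) & (1 & b))
2. [and_idem →] ((1 & b) & (1 & b))  →  (1 & b);  cost 3 ≤ 3, done

(1 & b)   [cost 3]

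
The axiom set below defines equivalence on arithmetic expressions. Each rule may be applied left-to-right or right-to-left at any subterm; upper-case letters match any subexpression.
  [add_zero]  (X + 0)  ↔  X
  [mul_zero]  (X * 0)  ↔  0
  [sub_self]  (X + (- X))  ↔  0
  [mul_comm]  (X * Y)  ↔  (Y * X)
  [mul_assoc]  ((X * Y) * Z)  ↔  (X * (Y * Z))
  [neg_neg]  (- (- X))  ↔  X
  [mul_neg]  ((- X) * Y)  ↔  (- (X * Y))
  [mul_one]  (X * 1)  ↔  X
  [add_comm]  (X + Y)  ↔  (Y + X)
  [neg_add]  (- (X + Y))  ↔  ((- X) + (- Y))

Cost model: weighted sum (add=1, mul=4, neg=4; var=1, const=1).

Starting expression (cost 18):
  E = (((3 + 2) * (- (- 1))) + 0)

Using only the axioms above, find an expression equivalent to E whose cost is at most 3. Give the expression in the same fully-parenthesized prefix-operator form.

(3 + 2)   [cost 3]

step 1: neg_neg (→) rewrites (- (- 1)) into 1, now (((3 + 2) * 1) + 0)
step 2: add_zero (→) rewrites (((3 + 2) * 1) + 0) into ((3 + 2) * 1)
step 3: mul_one (→) rewrites ((3 + 2) * 1) into (3 + 2), reaching cost 3 (bound 3)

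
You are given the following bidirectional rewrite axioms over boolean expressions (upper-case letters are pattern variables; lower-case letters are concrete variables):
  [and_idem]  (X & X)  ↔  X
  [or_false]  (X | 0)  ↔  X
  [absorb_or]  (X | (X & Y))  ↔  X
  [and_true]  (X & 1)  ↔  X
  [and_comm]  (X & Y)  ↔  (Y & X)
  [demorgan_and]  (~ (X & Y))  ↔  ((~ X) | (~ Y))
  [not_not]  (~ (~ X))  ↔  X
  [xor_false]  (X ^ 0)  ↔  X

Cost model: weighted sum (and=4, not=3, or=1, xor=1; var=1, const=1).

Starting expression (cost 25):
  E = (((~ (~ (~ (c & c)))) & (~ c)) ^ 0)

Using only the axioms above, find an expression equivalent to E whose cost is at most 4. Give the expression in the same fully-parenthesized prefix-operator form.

step 1: xor_false (→) rewrites (((~ (~ (~ (c & c)))) & (~ c)) ^ 0) into ((~ (~ (~ (c & c)))) & (~ c))
step 2: not_not (→) rewrites (~ (~ (~ (c & c)))) into (~ (c & c)), now ((~ (c & c)) & (~ c))
step 3: and_idem (→) rewrites (c & c) into c, now ((~ c) & (~ c))
step 4: and_idem (→) rewrites ((~ c) & (~ c)) into (~ c), reaching cost 4 (bound 4)

(~ c)   [cost 4]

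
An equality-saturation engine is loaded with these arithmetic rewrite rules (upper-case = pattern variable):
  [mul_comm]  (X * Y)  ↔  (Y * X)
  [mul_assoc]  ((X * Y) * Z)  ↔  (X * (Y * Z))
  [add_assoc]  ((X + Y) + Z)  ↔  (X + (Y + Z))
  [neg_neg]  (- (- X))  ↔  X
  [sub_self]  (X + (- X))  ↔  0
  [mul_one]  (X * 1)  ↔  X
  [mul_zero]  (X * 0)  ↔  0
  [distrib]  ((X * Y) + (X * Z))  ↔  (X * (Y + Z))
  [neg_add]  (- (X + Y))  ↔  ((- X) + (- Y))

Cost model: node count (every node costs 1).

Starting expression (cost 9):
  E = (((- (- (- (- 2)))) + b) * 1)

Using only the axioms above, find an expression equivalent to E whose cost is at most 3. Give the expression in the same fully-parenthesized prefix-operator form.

(2 + b)   [cost 3]

(1) (- (- 2))  =[neg_neg →]=  2    ⊢ (((- (- 2)) + b) * 1)
(2) (((- (- 2)) + b) * 1)  =[mul_one →]=  ((- (- 2)) + b)
(3) (- (- 2))  =[neg_neg →]=  2    ⊢ cost 3, within 3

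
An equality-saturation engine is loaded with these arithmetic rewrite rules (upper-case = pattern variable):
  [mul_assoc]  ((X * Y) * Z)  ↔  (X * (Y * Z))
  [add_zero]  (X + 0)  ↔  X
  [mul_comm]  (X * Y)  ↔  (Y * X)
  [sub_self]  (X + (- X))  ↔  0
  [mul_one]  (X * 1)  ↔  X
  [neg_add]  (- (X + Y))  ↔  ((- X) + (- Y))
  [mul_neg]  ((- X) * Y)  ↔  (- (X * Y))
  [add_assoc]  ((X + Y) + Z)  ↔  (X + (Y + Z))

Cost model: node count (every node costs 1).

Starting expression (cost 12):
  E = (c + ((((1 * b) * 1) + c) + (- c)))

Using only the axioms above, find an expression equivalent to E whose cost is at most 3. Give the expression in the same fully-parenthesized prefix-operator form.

(c + b)   [cost 3]

step 1: mul_one (→) rewrites ((1 * b) * 1) into (1 * b), now (c + (((1 * b) + c) + (- c)))
step 2: add_assoc (→) rewrites (((1 * b) + c) + (- c)) into ((1 * b) + (c + (- c))), now (c + ((1 * b) + (c + (- c))))
step 3: sub_self (→) rewrites (c + (- c)) into 0, now (c + ((1 * b) + 0))
step 4: mul_comm (→) rewrites (1 * b) into (b * 1), now (c + ((b * 1) + 0))
step 5: mul_one (→) rewrites (b * 1) into b, now (c + (b + 0))
step 6: add_zero (→) rewrites (b + 0) into b, reaching cost 3 (bound 3)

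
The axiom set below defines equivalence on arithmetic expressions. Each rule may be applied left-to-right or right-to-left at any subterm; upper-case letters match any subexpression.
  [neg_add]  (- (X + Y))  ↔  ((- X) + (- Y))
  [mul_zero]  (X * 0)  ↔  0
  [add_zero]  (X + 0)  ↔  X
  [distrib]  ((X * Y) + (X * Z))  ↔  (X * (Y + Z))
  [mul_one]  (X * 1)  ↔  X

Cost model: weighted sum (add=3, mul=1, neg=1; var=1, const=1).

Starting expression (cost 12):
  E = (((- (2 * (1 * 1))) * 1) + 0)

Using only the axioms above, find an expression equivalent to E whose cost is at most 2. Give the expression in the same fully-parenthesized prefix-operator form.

(- 2)   [cost 2]

1. [mul_one →] (1 * 1)  →  1;  E = (((- (2 * 1)) * 1) + 0)
2. [mul_one →] ((- (2 * 1)) * 1)  →  (- (2 * 1));  E = ((- (2 * 1)) + 0)
3. [mul_one →] (2 * 1)  →  2;  E = ((- 2) + 0)
4. [add_zero →] ((- 2) + 0)  →  (- 2);  cost 2 ≤ 2, done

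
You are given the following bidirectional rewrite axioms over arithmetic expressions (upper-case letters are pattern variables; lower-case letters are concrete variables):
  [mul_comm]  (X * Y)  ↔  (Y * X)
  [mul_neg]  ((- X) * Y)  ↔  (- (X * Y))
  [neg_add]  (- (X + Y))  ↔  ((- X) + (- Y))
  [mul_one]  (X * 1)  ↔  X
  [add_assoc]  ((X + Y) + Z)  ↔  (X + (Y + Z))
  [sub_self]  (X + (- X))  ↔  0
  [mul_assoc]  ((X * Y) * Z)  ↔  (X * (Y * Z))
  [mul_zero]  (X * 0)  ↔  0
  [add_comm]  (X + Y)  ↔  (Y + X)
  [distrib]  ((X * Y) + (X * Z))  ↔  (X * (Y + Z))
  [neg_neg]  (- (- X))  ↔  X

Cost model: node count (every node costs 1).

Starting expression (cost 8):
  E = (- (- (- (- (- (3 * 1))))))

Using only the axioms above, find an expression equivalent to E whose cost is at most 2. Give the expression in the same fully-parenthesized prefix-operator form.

(- 3)   [cost 2]

1. [neg_neg →] (- (- (- (3 * 1))))  →  (- (3 * 1));  E = (- (- (- (3 * 1))))
2. [mul_one →] (3 * 1)  →  3;  E = (- (- (- 3)))
3. [neg_neg →] (- (- (- 3)))  →  (- 3);  cost 2 ≤ 2, done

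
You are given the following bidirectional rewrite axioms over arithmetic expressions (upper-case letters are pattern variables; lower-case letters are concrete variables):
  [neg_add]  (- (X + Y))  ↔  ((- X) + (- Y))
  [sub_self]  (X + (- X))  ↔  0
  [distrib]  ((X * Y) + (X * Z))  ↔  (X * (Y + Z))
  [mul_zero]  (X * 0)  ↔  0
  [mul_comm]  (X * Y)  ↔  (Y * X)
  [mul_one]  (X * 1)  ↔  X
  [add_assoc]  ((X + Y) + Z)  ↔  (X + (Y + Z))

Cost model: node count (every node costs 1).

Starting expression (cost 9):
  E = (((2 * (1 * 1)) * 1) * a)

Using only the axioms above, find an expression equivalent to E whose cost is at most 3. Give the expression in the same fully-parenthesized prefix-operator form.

(2 * a)   [cost 3]

(1) (1 * 1)  =[mul_one →]=  1    ⊢ (((2 * 1) * 1) * a)
(2) (2 * 1)  =[mul_one →]=  2    ⊢ ((2 * 1) * a)
(3) (2 * 1)  =[mul_one →]=  2    ⊢ cost 3, within 3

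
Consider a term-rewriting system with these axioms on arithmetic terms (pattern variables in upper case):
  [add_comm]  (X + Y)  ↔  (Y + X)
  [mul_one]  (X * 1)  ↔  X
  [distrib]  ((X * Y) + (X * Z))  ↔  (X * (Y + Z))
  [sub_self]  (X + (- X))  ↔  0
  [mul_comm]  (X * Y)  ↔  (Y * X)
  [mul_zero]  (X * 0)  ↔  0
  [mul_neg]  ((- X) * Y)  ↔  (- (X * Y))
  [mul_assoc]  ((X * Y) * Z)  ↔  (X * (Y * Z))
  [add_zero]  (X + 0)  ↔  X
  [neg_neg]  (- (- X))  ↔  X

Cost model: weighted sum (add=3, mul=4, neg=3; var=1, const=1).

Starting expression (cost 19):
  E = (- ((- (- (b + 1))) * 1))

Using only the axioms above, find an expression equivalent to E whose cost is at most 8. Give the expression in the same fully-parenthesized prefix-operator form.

(- (1 + b))   [cost 8]

(1) (b + 1)  =[add_comm →]=  (1 + b)    ⊢ (- ((- (- (1 + b))) * 1))
(2) ((- (- (1 + b))) * 1)  =[mul_one →]=  (- (- (1 + b)))    ⊢ (- (- (- (1 + b))))
(3) (- (- (- (1 + b))))  =[neg_neg →]=  (- (1 + b))    ⊢ cost 8, within 8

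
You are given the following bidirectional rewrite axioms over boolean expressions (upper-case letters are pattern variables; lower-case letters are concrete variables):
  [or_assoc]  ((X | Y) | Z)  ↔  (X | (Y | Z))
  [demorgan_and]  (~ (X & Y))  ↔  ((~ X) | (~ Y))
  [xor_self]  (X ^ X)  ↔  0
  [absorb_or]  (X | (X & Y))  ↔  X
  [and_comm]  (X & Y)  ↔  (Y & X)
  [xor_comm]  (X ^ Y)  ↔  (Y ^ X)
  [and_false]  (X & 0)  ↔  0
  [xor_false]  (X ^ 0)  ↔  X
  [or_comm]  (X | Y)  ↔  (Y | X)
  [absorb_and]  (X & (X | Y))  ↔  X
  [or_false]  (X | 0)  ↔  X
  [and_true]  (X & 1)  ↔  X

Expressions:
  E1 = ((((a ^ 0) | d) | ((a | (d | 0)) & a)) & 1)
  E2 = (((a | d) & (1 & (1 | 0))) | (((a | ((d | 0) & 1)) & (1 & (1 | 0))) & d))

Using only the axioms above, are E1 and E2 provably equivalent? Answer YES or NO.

1. [xor_false →] (a ^ 0)  →  a;  E1 = (((a | d) | ((a | (d | 0)) & a)) & 1)
2. [or_false →] (d | 0)  →  d;  E1 = (((a | d) | ((a | d) & a)) & 1)
3. [absorb_or →] ((a | d) | ((a | d) & a))  →  (a | d);  E1 = ((a | d) & 1)
4. [absorb_and ←] 1  →  (1 & (1 | 0));  E1 = ((a | d) & (1 & (1 | 0)))
5. [absorb_or ←] ((a | d) & (1 & (1 | 0)))  →  (((a | d) & (1 & (1 | 0))) | (((a | d) & (1 & (1 | 0))) & d))
6. [or_false ←] d  →  (d | 0);  E1 = (((a | d) & (1 & (1 | 0))) | (((a | (d | 0)) & (1 & (1 | 0))) & d))
7. [and_true ←] (d | 0)  →  ((d | 0) & 1);  this is E2

YES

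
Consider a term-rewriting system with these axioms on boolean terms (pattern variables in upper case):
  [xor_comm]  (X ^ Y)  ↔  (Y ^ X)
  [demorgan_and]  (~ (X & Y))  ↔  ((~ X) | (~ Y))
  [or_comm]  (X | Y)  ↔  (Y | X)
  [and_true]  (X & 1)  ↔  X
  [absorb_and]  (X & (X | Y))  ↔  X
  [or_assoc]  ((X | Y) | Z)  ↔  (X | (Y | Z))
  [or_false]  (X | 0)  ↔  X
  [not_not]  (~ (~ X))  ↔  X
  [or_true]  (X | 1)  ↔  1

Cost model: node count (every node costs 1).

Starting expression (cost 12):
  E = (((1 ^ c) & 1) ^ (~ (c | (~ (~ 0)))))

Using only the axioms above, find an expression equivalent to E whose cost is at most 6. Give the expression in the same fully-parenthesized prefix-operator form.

step 1: not_not (→) rewrites (~ (~ 0)) into 0, now (((1 ^ c) & 1) ^ (~ (c | 0)))
step 2: and_true (→) rewrites ((1 ^ c) & 1) into (1 ^ c), now ((1 ^ c) ^ (~ (c | 0)))
step 3: or_false (→) rewrites (c | 0) into c, reaching cost 6 (bound 6)

((1 ^ c) ^ (~ c))   [cost 6]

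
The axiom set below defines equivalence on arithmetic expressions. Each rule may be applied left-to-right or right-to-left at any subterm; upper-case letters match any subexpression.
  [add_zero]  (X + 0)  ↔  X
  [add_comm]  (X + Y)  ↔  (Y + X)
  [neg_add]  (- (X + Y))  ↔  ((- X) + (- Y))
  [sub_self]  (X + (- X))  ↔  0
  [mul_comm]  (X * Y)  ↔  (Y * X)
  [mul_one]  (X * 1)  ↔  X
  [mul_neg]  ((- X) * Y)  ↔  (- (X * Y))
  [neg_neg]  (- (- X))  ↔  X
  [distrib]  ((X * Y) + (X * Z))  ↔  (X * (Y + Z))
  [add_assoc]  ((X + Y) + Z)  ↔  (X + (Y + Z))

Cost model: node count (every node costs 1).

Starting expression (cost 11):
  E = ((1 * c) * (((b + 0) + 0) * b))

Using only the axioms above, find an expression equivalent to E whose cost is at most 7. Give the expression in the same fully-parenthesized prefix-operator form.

(1) (b + 0)  =[add_zero →]=  b    ⊢ ((1 * c) * ((b + 0) * b))
(2) (b + 0)  =[add_zero →]=  b    ⊢ cost 7, within 7

((1 * c) * (b * b))   [cost 7]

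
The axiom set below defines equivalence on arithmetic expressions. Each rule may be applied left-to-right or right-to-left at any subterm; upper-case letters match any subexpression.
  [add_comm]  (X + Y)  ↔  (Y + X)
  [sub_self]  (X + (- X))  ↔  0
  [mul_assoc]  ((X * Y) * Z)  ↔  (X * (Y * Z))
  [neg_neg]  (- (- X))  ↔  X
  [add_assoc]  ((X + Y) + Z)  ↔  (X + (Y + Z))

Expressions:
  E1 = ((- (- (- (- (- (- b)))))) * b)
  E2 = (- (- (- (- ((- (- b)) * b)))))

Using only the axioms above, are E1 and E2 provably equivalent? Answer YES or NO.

1. [neg_neg →] (- (- b))  →  b;  E1 = ((- (- (- (- b)))) * b)
2. [neg_neg →] (- (- b))  →  b;  E1 = ((- (- b)) * b)
3. [neg_neg →] (- (- b))  →  b;  E1 = (b * b)
4. [neg_neg ←] (b * b)  →  (- (- (b * b)))
5. [neg_neg ←] (b * b)  →  (- (- (b * b)));  E1 = (- (- (- (- (b * b)))))
6. [neg_neg ←] b  →  (- (- b));  this is E2

YES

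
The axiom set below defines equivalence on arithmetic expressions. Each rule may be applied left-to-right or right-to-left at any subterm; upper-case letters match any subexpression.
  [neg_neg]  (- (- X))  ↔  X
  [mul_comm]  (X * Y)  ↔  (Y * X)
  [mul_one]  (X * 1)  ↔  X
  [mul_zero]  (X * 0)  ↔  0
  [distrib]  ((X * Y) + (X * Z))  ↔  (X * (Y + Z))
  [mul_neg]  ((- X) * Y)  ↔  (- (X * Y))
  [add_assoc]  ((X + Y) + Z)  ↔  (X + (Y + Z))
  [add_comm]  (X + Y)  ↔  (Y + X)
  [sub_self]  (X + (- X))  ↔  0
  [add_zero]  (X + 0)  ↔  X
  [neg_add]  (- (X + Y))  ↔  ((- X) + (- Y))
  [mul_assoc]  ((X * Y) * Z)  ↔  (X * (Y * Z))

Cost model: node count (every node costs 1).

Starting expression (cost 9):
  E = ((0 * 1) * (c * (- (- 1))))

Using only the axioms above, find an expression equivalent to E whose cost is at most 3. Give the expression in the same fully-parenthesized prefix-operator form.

step 1: neg_neg (→) rewrites (- (- 1)) into 1, now ((0 * 1) * (c * 1))
step 2: mul_one (→) rewrites (0 * 1) into 0, now (0 * (c * 1))
step 3: mul_one (→) rewrites (c * 1) into c, reaching cost 3 (bound 3)

(0 * c)   [cost 3]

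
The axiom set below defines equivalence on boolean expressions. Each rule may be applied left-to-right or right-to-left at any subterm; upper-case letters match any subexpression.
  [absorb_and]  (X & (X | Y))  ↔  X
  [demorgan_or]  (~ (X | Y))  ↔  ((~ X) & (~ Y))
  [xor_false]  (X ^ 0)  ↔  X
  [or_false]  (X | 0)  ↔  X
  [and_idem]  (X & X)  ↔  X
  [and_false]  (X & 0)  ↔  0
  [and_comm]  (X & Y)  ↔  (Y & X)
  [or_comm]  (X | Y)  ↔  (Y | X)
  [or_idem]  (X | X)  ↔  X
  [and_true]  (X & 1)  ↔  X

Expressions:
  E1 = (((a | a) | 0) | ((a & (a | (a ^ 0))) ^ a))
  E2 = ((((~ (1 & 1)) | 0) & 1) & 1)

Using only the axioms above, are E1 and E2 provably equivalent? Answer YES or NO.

NO

The axioms are sound identities: if E1 ↔* E2 then E1 and E2 evaluate identically under any assignment.
Under a=1: E1 evaluates to 1, E2 to 0. Distinct ⇒ no rewrite sequence connects them.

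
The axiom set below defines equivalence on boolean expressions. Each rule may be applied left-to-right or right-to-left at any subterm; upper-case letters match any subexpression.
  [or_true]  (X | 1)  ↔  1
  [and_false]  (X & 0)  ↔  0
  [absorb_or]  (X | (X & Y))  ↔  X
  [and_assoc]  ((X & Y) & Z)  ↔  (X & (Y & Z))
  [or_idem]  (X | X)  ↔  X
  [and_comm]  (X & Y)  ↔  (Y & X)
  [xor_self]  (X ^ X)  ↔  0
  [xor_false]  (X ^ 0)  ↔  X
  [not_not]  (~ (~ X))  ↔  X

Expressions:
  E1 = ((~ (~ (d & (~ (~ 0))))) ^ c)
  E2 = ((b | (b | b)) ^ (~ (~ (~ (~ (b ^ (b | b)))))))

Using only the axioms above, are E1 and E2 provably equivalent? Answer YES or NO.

NO

Every axiom is a valid identity, so a rewrite proof would force E1 and E2 to agree under every assignment.
At b=0, c=1, d=0: E1 = 1 but E2 = 0; they differ, so no derivation exists.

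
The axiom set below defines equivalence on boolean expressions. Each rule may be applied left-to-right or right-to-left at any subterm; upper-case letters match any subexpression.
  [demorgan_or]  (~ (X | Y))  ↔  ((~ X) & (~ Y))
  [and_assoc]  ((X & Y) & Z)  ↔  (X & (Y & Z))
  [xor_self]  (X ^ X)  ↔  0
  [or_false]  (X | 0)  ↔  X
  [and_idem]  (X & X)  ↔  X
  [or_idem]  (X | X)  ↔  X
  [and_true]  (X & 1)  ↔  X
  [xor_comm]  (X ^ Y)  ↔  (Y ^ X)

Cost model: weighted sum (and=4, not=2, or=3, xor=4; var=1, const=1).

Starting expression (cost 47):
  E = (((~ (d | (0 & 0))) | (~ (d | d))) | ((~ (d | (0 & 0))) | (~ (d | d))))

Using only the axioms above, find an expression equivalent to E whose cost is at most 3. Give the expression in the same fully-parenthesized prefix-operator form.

1. [or_idem →] (((~ (d | (0 & 0))) | (~ (d | d))) | ((~ (d | (0 & 0))) | (~ (d | d))))  →  ((~ (d | (0 & 0))) | (~ (d | d)))
2. [or_idem →] (d | d)  →  d;  E = ((~ (d | (0 & 0))) | (~ d))
3. [and_idem →] (0 & 0)  →  0;  E = ((~ (d | 0)) | (~ d))
4. [or_false →] (d | 0)  →  d;  E = ((~ d) | (~ d))
5. [or_idem →] ((~ d) | (~ d))  →  (~ d);  cost 3 ≤ 3, done

(~ d)   [cost 3]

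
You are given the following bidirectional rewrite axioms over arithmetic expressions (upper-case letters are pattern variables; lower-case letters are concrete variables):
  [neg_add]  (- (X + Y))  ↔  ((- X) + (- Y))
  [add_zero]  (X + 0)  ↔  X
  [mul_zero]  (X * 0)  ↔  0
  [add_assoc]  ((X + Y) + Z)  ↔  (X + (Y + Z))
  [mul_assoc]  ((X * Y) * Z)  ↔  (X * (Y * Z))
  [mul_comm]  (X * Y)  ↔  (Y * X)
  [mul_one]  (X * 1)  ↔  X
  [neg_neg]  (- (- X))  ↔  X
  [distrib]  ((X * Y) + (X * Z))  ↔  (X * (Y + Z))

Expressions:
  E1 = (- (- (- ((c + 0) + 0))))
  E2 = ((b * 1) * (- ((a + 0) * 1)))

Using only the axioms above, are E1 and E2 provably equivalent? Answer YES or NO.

The axioms are sound identities: if E1 ↔* E2 then E1 and E2 evaluate identically under any assignment.
Under a=0, b=0, c=1: E1 evaluates to -1, E2 to 0. Distinct ⇒ no rewrite sequence connects them.

NO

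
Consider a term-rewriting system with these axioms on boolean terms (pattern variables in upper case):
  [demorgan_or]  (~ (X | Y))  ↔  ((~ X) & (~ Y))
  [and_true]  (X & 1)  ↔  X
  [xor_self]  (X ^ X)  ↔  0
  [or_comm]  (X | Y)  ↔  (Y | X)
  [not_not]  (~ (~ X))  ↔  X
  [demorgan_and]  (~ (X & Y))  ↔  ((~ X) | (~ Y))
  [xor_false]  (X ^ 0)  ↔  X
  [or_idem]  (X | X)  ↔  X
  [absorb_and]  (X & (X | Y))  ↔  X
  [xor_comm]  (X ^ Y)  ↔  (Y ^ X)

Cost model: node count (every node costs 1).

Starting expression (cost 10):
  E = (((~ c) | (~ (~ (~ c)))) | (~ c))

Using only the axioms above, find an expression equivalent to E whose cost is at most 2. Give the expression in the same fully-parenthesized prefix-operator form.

step 1: not_not (→) rewrites (~ (~ c)) into c, now (((~ c) | (~ c)) | (~ c))
step 2: or_idem (→) rewrites ((~ c) | (~ c)) into (~ c), now ((~ c) | (~ c))
step 3: or_idem (→) rewrites ((~ c) | (~ c)) into (~ c), reaching cost 2 (bound 2)

(~ c)   [cost 2]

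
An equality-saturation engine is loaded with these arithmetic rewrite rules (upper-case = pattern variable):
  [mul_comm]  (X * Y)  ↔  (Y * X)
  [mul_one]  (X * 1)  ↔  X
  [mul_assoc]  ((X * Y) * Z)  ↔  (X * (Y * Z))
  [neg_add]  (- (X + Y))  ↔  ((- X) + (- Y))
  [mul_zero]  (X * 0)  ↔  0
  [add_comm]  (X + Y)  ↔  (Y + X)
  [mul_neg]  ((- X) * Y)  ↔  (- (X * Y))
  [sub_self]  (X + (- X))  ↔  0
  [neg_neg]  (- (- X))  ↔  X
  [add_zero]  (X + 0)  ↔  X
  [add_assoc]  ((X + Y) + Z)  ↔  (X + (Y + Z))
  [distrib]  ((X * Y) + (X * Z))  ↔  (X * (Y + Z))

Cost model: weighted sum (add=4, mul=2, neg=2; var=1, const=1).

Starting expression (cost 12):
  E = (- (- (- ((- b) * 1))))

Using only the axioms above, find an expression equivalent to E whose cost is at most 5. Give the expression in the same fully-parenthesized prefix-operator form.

(- (- b))   [cost 5]

step 1: mul_neg (→) rewrites ((- b) * 1) into (- (b * 1)), now (- (- (- (- (b * 1)))))
step 2: mul_one (→) rewrites (b * 1) into b, now (- (- (- (- b))))
step 3: neg_neg (→) rewrites (- (- (- (- b)))) into (- (- b)), reaching cost 5 (bound 5)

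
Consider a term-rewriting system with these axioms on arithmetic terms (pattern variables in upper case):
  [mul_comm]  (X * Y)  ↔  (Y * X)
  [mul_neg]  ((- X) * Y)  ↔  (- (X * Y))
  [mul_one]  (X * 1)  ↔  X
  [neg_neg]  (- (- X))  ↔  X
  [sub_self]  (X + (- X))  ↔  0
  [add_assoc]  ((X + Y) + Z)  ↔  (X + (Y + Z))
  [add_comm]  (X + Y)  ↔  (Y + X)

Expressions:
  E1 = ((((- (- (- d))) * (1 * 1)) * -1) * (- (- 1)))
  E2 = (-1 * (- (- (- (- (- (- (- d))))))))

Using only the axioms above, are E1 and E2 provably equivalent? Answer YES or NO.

YES

(1) (- (- d))  =[neg_neg →]=  d    ⊢ ((((- d) * (1 * 1)) * -1) * (- (- 1)))
(2) (1 * 1)  =[mul_one →]=  1    ⊢ ((((- d) * 1) * -1) * (- (- 1)))
(3) (- (- 1))  =[neg_neg →]=  1    ⊢ ((((- d) * 1) * -1) * 1)
(4) (((- d) * 1) * -1)  =[mul_comm →]=  (-1 * ((- d) * 1))    ⊢ ((-1 * ((- d) * 1)) * 1)
(5) ((-1 * ((- d) * 1)) * 1)  =[mul_one →]=  (-1 * ((- d) * 1))
(6) ((- d) * 1)  =[mul_neg →]=  (- (d * 1))    ⊢ (-1 * (- (d * 1)))
(7) (d * 1)  =[mul_one →]=  d    ⊢ (-1 * (- d))
(8) (- d)  =[neg_neg ←]=  (- (- (- d)))    ⊢ (-1 * (- (- (- d))))
(9) (- (- (- d)))  =[neg_neg ←]=  (- (- (- (- (- d)))))    ⊢ (-1 * (- (- (- (- (- d))))))
(10) (- (- d))  =[neg_neg ←]=  (- (- (- (- d))))    ⊢ E2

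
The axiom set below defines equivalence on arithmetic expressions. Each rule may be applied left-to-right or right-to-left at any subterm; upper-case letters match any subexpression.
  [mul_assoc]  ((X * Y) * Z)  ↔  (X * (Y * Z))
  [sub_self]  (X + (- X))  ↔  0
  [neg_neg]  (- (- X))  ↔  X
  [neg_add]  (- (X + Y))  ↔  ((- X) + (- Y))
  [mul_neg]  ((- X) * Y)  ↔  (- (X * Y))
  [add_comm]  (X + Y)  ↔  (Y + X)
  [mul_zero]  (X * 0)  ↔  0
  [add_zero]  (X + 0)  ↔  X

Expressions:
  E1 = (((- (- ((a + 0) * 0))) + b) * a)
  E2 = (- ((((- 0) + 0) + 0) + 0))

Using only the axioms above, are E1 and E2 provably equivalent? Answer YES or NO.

All listed rules preserve value, hence provable equivalence implies equal values everywhere; look for a separating assignment.
a=1, b=1 gives E1 ↦ 1, E2 ↦ 0; values differ ⇒ not provably equivalent.

NO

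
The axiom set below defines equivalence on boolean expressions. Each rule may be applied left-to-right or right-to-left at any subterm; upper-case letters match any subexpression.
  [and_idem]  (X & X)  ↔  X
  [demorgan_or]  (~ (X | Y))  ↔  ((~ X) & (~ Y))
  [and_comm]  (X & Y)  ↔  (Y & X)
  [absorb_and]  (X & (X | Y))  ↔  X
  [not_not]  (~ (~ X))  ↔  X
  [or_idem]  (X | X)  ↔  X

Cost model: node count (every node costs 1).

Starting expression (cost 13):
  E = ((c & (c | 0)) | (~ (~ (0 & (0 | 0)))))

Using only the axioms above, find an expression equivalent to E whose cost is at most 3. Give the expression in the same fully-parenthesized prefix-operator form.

step 1: absorb_and (→) rewrites (0 & (0 | 0)) into 0, now ((c & (c | 0)) | (~ (~ 0)))
step 2: absorb_and (→) rewrites (c & (c | 0)) into c, now (c | (~ (~ 0)))
step 3: not_not (→) rewrites (~ (~ 0)) into 0, reaching cost 3 (bound 3)

(c | 0)   [cost 3]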